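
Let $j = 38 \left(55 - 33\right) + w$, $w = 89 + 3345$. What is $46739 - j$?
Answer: $42469$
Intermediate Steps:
$w = 3434$
$j = 4270$ ($j = 38 \left(55 - 33\right) + 3434 = 38 \cdot 22 + 3434 = 836 + 3434 = 4270$)
$46739 - j = 46739 - 4270 = 42469$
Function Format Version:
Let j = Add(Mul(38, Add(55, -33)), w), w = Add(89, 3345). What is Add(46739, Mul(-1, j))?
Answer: 42469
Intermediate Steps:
w = 3434
j = 4270 (j = Add(Mul(38, Add(55, -33)), 3434) = Add(Mul(38, 22), 3434) = Add(836, 3434) = 4270)
Add(46739, Mul(-1, j)) = Add(46739, Mul(-1, 4270)) = Add(46739, -4270) = 42469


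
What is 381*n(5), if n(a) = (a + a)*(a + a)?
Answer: 38100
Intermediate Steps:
n(a) = 4*a² (n(a) = (2*a)*(2*a) = 4*a²)
381*n(5) = 381*(4*5²) = 381*(4*25) = 381*100 = 38100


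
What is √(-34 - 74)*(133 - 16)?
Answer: 702*I*√3 ≈ 1215.9*I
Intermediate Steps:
√(-34 - 74)*(133 - 16) = √(-108)*117 = (6*I*√3)*117 = 702*I*√3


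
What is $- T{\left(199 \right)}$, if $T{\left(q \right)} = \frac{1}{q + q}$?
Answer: $- \frac{1}{398} \approx -0.0025126$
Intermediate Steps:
$T{\left(q \right)} = \frac{1}{2 q}$
$- T{\left(199 \right)} = - \frac{1}{2 \cdot 199} = \left(-1\right) \frac{1}{398} = - \frac{1}{398}$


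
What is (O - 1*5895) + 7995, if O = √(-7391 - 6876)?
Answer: 2100 + I*√14267 ≈ 2100.0 + 119.44*I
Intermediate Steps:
O = I*√14267 (O = √(-14267) = I*√14267 ≈ 119.44*I)
(O - 1*5895) + 7995 = (I*√14267 - 1*5895) + 7995 = (I*√14267 - 5895) + 7995 = (-5895 + I*√14267) + 7995 = 2100 + I*√14267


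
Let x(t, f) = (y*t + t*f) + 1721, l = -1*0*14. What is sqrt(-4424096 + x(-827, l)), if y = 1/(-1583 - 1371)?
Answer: I*sqrt(38590154802542)/2954 ≈ 2102.9*I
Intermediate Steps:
l = 0 (l = 0*14 = 0)
y = -1/2954 (y = 1/(-2954) = -1/2954 ≈ -0.00033852)
x(t, f) = 1721 - t/2954 + f*t (x(t, f) = (-t/2954 + t*f) + 1721 = (-t/2954 + f*t) + 1721 = 1721 - t/2954 + f*t)
sqrt(-4424096 + x(-827, l)) = sqrt(-4424096 + (1721 - 1/2954*(-827) + 0*(-827))) = sqrt(-4424096 + (1721 + 827/2954 + 0)) = sqrt(-4424096 + 5084661/2954) = sqrt(-13063694923/2954) = I*sqrt(38590154802542)/2954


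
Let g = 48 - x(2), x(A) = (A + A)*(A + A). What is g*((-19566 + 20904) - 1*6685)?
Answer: -171104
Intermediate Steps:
x(A) = 4*A² (x(A) = (2*A)*(2*A) = 4*A²)
g = 32 (g = 48 - 4*2² = 48 - 4*4 = 48 - 1*16 = 48 - 16 = 32)
g*((-19566 + 20904) - 1*6685) = 32*((-19566 + 20904) - 1*6685) = 32*(1338 - 6685) = 32*(-5347) = -171104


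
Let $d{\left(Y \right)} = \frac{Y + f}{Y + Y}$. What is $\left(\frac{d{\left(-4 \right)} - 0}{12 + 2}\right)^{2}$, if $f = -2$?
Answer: $\frac{9}{3136} \approx 0.0028699$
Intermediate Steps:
$d{\left(Y \right)} = \frac{-2 + Y}{2 Y}$ ($d{\left(Y \right)} = \frac{Y - 2}{Y + Y} = \frac{-2 + Y}{2 Y}$)
$\left(\frac{d{\left(-4 \right)} - 0}{12 + 2}\right)^{2} = \left(\frac{\frac{-2 - 4}{2 \left(-4\right)} - 0}{12 + 2}\right)^{2} = \left(\frac{\frac{1}{2} \left(- \frac{1}{4}\right) \left(-6\right) + 0}{14}\right)^{2} = \left(\left(\frac{3}{4} + 0\right) \frac{1}{14}\right)^{2} = \left(\frac{3}{4} \cdot \frac{1}{14}\right)^{2} = \left(\frac{3}{56}\right)^{2} = \frac{9}{3136}$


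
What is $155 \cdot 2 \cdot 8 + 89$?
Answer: $2569$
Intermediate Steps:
$155 \cdot 2 \cdot 8 + 89 = 155 \cdot 16 + 89 = 2480 + 89 = 2569$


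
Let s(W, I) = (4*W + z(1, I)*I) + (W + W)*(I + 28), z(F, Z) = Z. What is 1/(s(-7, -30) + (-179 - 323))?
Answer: 1/398 ≈ 0.0025126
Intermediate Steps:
s(W, I) = I² + 4*W + 2*W*(28 + I) (s(W, I) = (4*W + I*I) + (W + W)*(I + 28) = (4*W + I²) + (2*W)*(28 + I) = (I² + 4*W) + 2*W*(28 + I) = I² + 4*W + 2*W*(28 + I))
1/(s(-7, -30) + (-179 - 323)) = 1/(((-30)² + 60*(-7) + 2*(-30)*(-7)) + (-179 - 323)) = 1/((900 - 420 + 420) - 502) = 1/(900 - 502) = 1/398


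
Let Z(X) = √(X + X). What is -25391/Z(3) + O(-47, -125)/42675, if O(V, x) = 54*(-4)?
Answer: -72/14225 - 25391*√6/6 ≈ -10366.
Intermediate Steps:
O(V, x) = -216
Z(X) = √2*√X (Z(X) = √(2*X) = √2*√X)
-25391/Z(3) + O(-47, -125)/42675 = -25391*√6/6 - 216/42675 = -25391*√6/6 - 216*1/42675 = -25391*√6/6 - 72/14225 = -72/14225 - 25391*√6/6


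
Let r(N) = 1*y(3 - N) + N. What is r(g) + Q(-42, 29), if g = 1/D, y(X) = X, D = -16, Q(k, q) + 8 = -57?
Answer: -62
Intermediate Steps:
Q(k, q) = -65 (Q(k, q) = -8 - 57 = -65)
g = -1/16 (g = 1/(-16) = -1/16 ≈ -0.062500)
r(N) = 3 (r(N) = 1*(3 - N) + N = (3 - N) + N = 3)
r(g) + Q(-42, 29) = 3 - 65 = -62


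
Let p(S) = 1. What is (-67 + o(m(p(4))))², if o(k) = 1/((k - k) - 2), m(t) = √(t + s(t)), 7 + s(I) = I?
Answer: 18225/4 ≈ 4556.3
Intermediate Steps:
s(I) = -7 + I
m(t) = √(-7 + 2*t) (m(t) = √(t + (-7 + t)) = √(-7 + 2*t))
o(k) = -½ (o(k) = 1/(0 - 2) = 1/(-2) = -½)
(-67 + o(m(p(4))))² = (-67 - ½)² = (-135/2)² = 18225/4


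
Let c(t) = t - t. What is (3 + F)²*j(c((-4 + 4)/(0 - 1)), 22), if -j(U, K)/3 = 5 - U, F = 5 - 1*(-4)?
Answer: -2160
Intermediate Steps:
c(t) = 0
F = 9 (F = 5 + 4 = 9)
j(U, K) = -15 + 3*U (j(U, K) = -3*(5 - U) = -15 + 3*U)
(3 + F)²*j(c((-4 + 4)/(0 - 1)), 22) = (3 + 9)²*(-15 + 3*0) = 12²*(-15 + 0) = 144*(-15) = -2160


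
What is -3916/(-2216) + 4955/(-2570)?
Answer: -11452/71189 ≈ -0.16087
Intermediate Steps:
-3916/(-2216) + 4955/(-2570) = -3916*(-1/2216) + 4955*(-1/2570) = 979/554 - 991/514 = -11452/71189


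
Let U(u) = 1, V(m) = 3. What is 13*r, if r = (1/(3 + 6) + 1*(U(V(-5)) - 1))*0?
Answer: 0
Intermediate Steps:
r = 0 (r = (1/(3 + 6) + 1*(1 - 1))*0 = (1/9 + 1*0)*0 = (⅑ + 0)*0 = (⅑)*0 = 0)
13*r = 13*0 = 0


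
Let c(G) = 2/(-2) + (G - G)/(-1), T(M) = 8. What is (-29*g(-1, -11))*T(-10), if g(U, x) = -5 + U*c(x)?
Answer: 928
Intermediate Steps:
c(G) = -1 (c(G) = 2*(-1/2) + 0*(-1) = -1 + 0 = -1)
g(U, x) = -5 - U (g(U, x) = -5 + U*(-1) = -5 - U)
(-29*g(-1, -11))*T(-10) = -29*(-5 - 1*(-1))*8 = -29*(-5 + 1)*8 = -29*(-4)*8 = 116*8 = 928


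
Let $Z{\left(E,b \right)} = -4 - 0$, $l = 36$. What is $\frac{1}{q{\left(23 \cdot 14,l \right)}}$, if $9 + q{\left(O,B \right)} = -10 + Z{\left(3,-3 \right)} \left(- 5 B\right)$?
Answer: $\frac{1}{701} \approx 0.0014265$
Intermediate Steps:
$Z{\left(E,b \right)} = -4$ ($Z{\left(E,b \right)} = -4 + 0 = -4$)
$q{\left(O,B \right)} = -19 + 20 B$ ($q{\left(O,B \right)} = -9 - \left(10 + 4 \left(- 5 B\right)\right) = -9 + \left(-10 + 20 B\right) = -19 + 20 B$)
$\frac{1}{q{\left(23 \cdot 14,l \right)}} = \frac{1}{-19 + 20 \cdot 36} = \frac{1}{-19 + 720} = \frac{1}{701}$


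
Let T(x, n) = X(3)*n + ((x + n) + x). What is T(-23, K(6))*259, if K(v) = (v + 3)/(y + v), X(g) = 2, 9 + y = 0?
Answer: -14245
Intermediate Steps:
y = -9 (y = -9 + 0 = -9)
K(v) = (3 + v)/(-9 + v) (K(v) = (v + 3)/(-9 + v) = (3 + v)/(-9 + v))
T(x, n) = 2*x + 3*n (T(x, n) = 2*n + ((x + n) + x) = 2*n + ((n + x) + x) = 2*n + (n + 2*x) = 2*x + 3*n)
T(-23, K(6))*259 = (2*(-23) + 3*((3 + 6)/(-9 + 6)))*259 = (-46 + 3*(9/(-3)))*259 = (-46 + 3*(-⅓*9))*259 = (-46 + 3*(-3))*259 = (-46 - 9)*259 = -55*259 = -14245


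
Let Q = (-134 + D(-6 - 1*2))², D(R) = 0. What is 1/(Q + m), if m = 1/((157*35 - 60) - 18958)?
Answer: 13523/242818987 ≈ 5.5692e-5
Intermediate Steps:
Q = 17956 (Q = (-134 + 0)² = (-134)² = 17956)
m = -1/13523 (m = 1/((5495 - 60) - 18958) = 1/(5435 - 18958) = 1/(-13523) = -1/13523 ≈ -7.3948e-5)
1/(Q + m) = 1/(17956 - 1/13523) = 1/(242818987/13523) = 13523/242818987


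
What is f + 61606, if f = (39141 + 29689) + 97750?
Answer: 228186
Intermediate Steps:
f = 166580 (f = 68830 + 97750 = 166580)
f + 61606 = 166580 + 61606 = 228186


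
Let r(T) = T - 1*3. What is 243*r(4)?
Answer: 243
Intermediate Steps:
r(T) = -3 + T (r(T) = T - 3 = -3 + T)
243*r(4) = 243*(-3 + 4) = 243*1 = 243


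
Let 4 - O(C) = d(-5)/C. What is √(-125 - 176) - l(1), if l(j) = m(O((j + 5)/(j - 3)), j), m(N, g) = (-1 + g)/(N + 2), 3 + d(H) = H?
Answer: I*√301 ≈ 17.349*I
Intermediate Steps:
d(H) = -3 + H
O(C) = 4 + 8/C (O(C) = 4 - (-3 - 5)/C = 4 - (-8)/C = 4 + 8/C)
m(N, g) = (-1 + g)/(2 + N)
l(j) = (-1 + j)/(6 + 8*(-3 + j)/(5 + j)) (l(j) = (-1 + j)/(2 + (4 + 8/(((j + 5)/(j - 3))))) = (-1 + j)/(2 + (4 + 8/(((5 + j)/(-3 + j))))) = (-1 + j)/(2 + (4 + 8*((-3 + j)/(5 + j)))) = (-1 + j)/(2 + (4 + 8*(-3 + j)/(5 + j))) = (-1 + j)/(6 + 8*(-3 + j)/(5 + j)))
√(-125 - 176) - l(1) = √(-125 - 176) - (-1 + 1)*(5 + 1)/(2*(3 + 7*1)) = √(-301) - 0*6/(2*(3 + 7)) = I*√301 - 0*6/(2*10) = I*√301 - 1*0 = I*√301 + 0 = I*√301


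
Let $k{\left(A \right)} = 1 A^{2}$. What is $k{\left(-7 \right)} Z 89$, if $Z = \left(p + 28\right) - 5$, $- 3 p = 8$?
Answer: $\frac{266021}{3} \approx 88674.0$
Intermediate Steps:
$p = - \frac{8}{3}$ ($p = \left(- \frac{1}{3}\right) 8 = - \frac{8}{3} \approx -2.6667$)
$k{\left(A \right)} = A^{2}$
$Z = \frac{61}{3}$ ($Z = \left(- \frac{8}{3} + 28\right) - 5 = \frac{76}{3} - 5 = \frac{61}{3} \approx 20.333$)
$k{\left(-7 \right)} Z 89 = \left(-7\right)^{2} \cdot \frac{61}{3} \cdot 89 = 49 \cdot \frac{61}{3} \cdot 89 = \frac{2989}{3} \cdot 89 = \frac{266021}{3}$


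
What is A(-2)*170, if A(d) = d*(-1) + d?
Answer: 0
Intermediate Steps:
A(d) = 0 (A(d) = -d + d = 0)
A(-2)*170 = 0*170 = 0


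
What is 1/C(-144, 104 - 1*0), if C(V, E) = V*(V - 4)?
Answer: 1/21312 ≈ 4.6922e-5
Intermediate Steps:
C(V, E) = V*(-4 + V)
1/C(-144, 104 - 1*0) = 1/(-144*(-4 - 144)) = 1/(-144*(-148)) = 1/21312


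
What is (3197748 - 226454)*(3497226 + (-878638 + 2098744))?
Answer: 14016580267608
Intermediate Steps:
(3197748 - 226454)*(3497226 + (-878638 + 2098744)) = 2971294*(3497226 + 1220106) = 2971294*4717332 = 14016580267608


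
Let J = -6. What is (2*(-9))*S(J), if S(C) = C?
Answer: 108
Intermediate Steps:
(2*(-9))*S(J) = (2*(-9))*(-6) = -18*(-6) = 108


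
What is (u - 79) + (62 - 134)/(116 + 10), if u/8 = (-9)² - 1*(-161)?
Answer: 12995/7 ≈ 1856.4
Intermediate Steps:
u = 1936 (u = 8*((-9)² - 1*(-161)) = 8*(81 + 161) = 8*242 = 1936)
(u - 79) + (62 - 134)/(116 + 10) = (1936 - 79) + (62 - 134)/(116 + 10) = 1857 - 72/126 = 1857 - 72*1/126 = 1857 - 4/7 = 12995/7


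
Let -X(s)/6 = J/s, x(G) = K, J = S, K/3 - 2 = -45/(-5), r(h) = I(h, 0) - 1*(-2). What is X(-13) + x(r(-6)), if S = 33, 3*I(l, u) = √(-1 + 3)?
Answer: 627/13 ≈ 48.231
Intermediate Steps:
I(l, u) = √2/3 (I(l, u) = √(-1 + 3)/3 = √2/3)
r(h) = 2 + √2/3 (r(h) = √2/3 - 1*(-2) = √2/3 + 2 = 2 + √2/3)
K = 33 (K = 6 + 3*(-45/(-5)) = 6 + 3*(-45*(-⅕)) = 6 + 3*9 = 6 + 27 = 33)
J = 33
x(G) = 33
X(s) = -198/s
X(-13) + x(r(-6)) = -198/(-13) + 33 = -198*(-1/13) + 33 = 198/13 + 33 = 627/13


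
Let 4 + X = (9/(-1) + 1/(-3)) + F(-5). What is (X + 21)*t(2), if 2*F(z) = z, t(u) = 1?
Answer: 31/6 ≈ 5.1667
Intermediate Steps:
F(z) = z/2
X = -95/6 (X = -4 + ((9/(-1) + 1/(-3)) + (1/2)*(-5)) = -4 + ((9*(-1) + 1*(-1/3)) - 5/2) = -4 + ((-9 - 1/3) - 5/2) = -4 + (-28/3 - 5/2) = -4 - 71/6 = -95/6 ≈ -15.833)
(X + 21)*t(2) = (-95/6 + 21)*1 = (31/6)*1 = 31/6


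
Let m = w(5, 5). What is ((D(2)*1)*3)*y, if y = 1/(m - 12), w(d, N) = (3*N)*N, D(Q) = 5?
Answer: 5/21 ≈ 0.23810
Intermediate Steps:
w(d, N) = 3*N²
m = 75 (m = 3*5² = 3*25 = 75)
y = 1/63 (y = 1/(75 - 12) = 1/63 ≈ 0.015873)
((D(2)*1)*3)*y = ((5*1)*3)*(1/63) = (5*3)*(1/63) = 15*(1/63) = 5/21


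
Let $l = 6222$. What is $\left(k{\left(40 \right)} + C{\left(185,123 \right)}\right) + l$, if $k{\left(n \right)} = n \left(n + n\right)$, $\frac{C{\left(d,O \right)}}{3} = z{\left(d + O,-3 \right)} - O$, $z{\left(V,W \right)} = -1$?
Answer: $9050$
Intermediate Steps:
$C{\left(d,O \right)} = -3 - 3 O$ ($C{\left(d,O \right)} = 3 \left(-1 - O\right) = -3 - 3 O$)
$k{\left(n \right)} = 2 n^{2}$ ($k{\left(n \right)} = n 2 n = 2 n^{2}$)
$\left(k{\left(40 \right)} + C{\left(185,123 \right)}\right) + l = \left(2 \cdot 40^{2} - 372\right) + 6222 = \left(2 \cdot 1600 - 372\right) + 6222 = \left(3200 - 372\right) + 6222 = 2828 + 6222 = 9050$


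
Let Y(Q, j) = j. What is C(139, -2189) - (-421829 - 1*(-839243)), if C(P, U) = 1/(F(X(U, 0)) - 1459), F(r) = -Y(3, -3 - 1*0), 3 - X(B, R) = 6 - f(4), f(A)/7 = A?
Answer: -607754785/1456 ≈ -4.1741e+5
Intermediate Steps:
f(A) = 7*A
X(B, R) = 25 (X(B, R) = 3 - (6 - 7*4) = 3 - (6 - 1*28) = 3 - (6 - 28) = 3 - 1*(-22) = 3 + 22 = 25)
F(r) = 3 (F(r) = -(-3 - 1*0) = -(-3 + 0) = -1*(-3) = 3)
C(P, U) = -1/1456 (C(P, U) = 1/(3 - 1459) = 1/(-1456) = -1/1456)
C(139, -2189) - (-421829 - 1*(-839243)) = -1/1456 - (-421829 - 1*(-839243)) = -1/1456 - (-421829 + 839243) = -1/1456 - 1*417414 = -1/1456 - 417414 = -607754785/1456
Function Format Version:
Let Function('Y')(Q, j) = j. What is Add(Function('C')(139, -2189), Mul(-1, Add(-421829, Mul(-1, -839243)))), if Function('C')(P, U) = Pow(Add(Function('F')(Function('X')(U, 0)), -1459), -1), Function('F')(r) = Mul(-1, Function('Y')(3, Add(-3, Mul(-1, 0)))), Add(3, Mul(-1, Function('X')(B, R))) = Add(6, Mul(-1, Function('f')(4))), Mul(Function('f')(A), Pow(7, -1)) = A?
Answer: Rational(-607754785, 1456) ≈ -4.1741e+5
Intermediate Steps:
Function('f')(A) = Mul(7, A)
Function('X')(B, R) = 25 (Function('X')(B, R) = Add(3, Mul(-1, Add(6, Mul(-1, Mul(7, 4))))) = Add(3, Mul(-1, Add(6, Mul(-1, 28)))) = Add(3, Mul(-1, Add(6, -28))) = Add(3, Mul(-1, -22)) = Add(3, 22) = 25)
Function('F')(r) = 3 (Function('F')(r) = Mul(-1, Add(-3, Mul(-1, 0))) = Mul(-1, Add(-3, 0)) = Mul(-1, -3) = 3)
Function('C')(P, U) = Rational(-1, 1456) (Function('C')(P, U) = Pow(Add(3, -1459), -1) = Pow(-1456, -1) = Rational(-1, 1456))
Add(Function('C')(139, -2189), Mul(-1, Add(-421829, Mul(-1, -839243)))) = Add(Rational(-1, 1456), Mul(-1, Add(-421829, Mul(-1, -839243)))) = Add(Rational(-1, 1456), Mul(-1, Add(-421829, 839243))) = Add(Rational(-1, 1456), Mul(-1, 417414)) = Add(Rational(-1, 1456), -417414) = Rational(-607754785, 1456)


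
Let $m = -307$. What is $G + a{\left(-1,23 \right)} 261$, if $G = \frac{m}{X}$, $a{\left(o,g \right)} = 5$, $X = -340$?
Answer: $\frac{444007}{340} \approx 1305.9$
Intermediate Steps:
$G = \frac{307}{340}$ ($G = - \frac{307}{-340} = \left(-307\right) \left(- \frac{1}{340}\right) = \frac{307}{340} \approx 0.90294$)
$G + a{\left(-1,23 \right)} 261 = \frac{307}{340} + 5 \cdot 261 = \frac{307}{340} + 1305 = \frac{444007}{340}$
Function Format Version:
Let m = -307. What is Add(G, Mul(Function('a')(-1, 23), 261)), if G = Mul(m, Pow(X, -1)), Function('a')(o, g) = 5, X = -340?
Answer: Rational(444007, 340) ≈ 1305.9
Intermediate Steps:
G = Rational(307, 340) (G = Mul(-307, Pow(-340, -1)) = Mul(-307, Rational(-1, 340)) = Rational(307, 340) ≈ 0.90294)
Add(G, Mul(Function('a')(-1, 23), 261)) = Add(Rational(307, 340), Mul(5, 261)) = Add(Rational(307, 340), 1305) = Rational(444007, 340)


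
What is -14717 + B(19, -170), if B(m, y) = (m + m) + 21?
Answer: -14658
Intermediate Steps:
B(m, y) = 21 + 2*m (B(m, y) = 2*m + 21 = 21 + 2*m)
-14717 + B(19, -170) = -14717 + (21 + 2*19) = -14717 + (21 + 38) = -14717 + 59 = -14658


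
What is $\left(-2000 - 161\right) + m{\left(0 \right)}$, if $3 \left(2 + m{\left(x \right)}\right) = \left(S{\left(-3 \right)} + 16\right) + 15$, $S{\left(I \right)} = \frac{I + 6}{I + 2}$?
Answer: $- \frac{6461}{3} \approx -2153.7$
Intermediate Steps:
$S{\left(I \right)} = \frac{6 + I}{2 + I}$
$m{\left(x \right)} = \frac{22}{3}$ ($m{\left(x \right)} = -2 + \frac{\left(\frac{6 - 3}{2 - 3} + 16\right) + 15}{3} = -2 + \frac{\left(\frac{1}{-1} \cdot 3 + 16\right) + 15}{3} = -2 + \frac{\left(\left(-1\right) 3 + 16\right) + 15}{3} = -2 + \frac{\left(-3 + 16\right) + 15}{3} = -2 + \frac{13 + 15}{3} = -2 + \frac{1}{3} \cdot 28 = -2 + \frac{28}{3} = \frac{22}{3}$)
$\left(-2000 - 161\right) + m{\left(0 \right)} = \left(-2000 - 161\right) + \frac{22}{3} = -2161 + \frac{22}{3} = - \frac{6461}{3}$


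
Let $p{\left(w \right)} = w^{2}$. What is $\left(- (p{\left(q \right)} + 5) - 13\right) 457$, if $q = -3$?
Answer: $-12339$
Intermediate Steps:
$\left(- (p{\left(q \right)} + 5) - 13\right) 457 = \left(- (\left(-3\right)^{2} + 5) - 13\right) 457 = \left(- (9 + 5) - 13\right) 457 = \left(\left(-1\right) 14 - 13\right) 457 = \left(-14 - 13\right) 457 = \left(-27\right) 457 = -12339$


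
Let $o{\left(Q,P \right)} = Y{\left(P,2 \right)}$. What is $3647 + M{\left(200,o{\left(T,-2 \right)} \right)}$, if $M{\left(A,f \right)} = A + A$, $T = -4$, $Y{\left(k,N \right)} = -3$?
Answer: $4047$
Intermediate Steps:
$o{\left(Q,P \right)} = -3$
$M{\left(A,f \right)} = 2 A$
$3647 + M{\left(200,o{\left(T,-2 \right)} \right)} = 3647 + 2 \cdot 200 = 3647 + 400 = 4047$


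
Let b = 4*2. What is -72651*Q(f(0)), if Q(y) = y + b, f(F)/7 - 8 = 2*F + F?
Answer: -4649664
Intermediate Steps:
b = 8
f(F) = 56 + 21*F (f(F) = 56 + 7*(2*F + F) = 56 + 7*(3*F) = 56 + 21*F)
Q(y) = 8 + y (Q(y) = y + 8 = 8 + y)
-72651*Q(f(0)) = -72651*(8 + (56 + 21*0)) = -72651*(8 + (56 + 0)) = -72651*(8 + 56) = -72651*64 = -4649664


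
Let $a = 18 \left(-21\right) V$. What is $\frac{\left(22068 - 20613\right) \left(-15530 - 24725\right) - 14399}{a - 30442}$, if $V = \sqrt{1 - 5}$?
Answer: $\frac{445864369352}{231821725} - \frac{11072645136 i}{231821725} \approx 1923.3 - 47.764 i$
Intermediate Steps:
$V = 2 i$ ($V = \sqrt{-4} = 2 i \approx 2.0 i$)
$a = - 756 i$ ($a = 18 \left(-21\right) 2 i = - 378 \cdot 2 i = - 756 i \approx - 756.0 i$)
$\frac{\left(22068 - 20613\right) \left(-15530 - 24725\right) - 14399}{a - 30442} = \frac{\left(22068 - 20613\right) \left(-15530 - 24725\right) - 14399}{- 756 i - 30442} = \frac{1455 \left(-40255\right) - 14399}{-30442 - 756 i} = \left(-58571025 - 14399\right) \frac{-30442 + 756 i}{927286900} = - 58585424 \frac{-30442 + 756 i}{927286900} = - \frac{14646356 \left(-30442 + 756 i\right)}{231821725}$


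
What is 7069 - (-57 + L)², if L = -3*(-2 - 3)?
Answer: 5305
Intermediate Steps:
L = 15 (L = -3*(-5) = 15)
7069 - (-57 + L)² = 7069 - (-57 + 15)² = 7069 - 1*(-42)² = 7069 - 1*1764 = 7069 - 1764 = 5305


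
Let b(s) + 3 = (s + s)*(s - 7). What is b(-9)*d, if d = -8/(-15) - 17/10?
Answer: -665/2 ≈ -332.50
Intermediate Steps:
b(s) = -3 + 2*s*(-7 + s) (b(s) = -3 + (s + s)*(s - 7) = -3 + (2*s)*(-7 + s) = -3 + 2*s*(-7 + s))
d = -7/6 (d = -8*(-1/15) - 17*1/10 = 8/15 - 17/10 = -7/6 ≈ -1.1667)
b(-9)*d = (-3 - 14*(-9) + 2*(-9)**2)*(-7/6) = (-3 + 126 + 2*81)*(-7/6) = (-3 + 126 + 162)*(-7/6) = 285*(-7/6) = -665/2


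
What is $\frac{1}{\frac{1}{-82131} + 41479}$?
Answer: $\frac{82131}{3406711748} \approx 2.4109 \cdot 10^{-5}$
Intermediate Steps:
$\frac{1}{\frac{1}{-82131} + 41479} = \frac{1}{- \frac{1}{82131} + 41479} = \frac{1}{\frac{3406711748}{82131}} = \frac{82131}{3406711748}$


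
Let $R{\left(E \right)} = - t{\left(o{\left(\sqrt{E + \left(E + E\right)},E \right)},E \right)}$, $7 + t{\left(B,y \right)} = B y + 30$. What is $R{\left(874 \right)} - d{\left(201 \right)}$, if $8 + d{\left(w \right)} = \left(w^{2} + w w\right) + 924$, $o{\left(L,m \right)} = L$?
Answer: $-81741 - 874 \sqrt{2622} \approx -1.2649 \cdot 10^{5}$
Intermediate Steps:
$t{\left(B,y \right)} = 23 + B y$ ($t{\left(B,y \right)} = -7 + \left(B y + 30\right) = -7 + \left(30 + B y\right) = 23 + B y$)
$d{\left(w \right)} = 916 + 2 w^{2}$ ($d{\left(w \right)} = -8 + \left(\left(w^{2} + w w\right) + 924\right) = -8 + \left(\left(w^{2} + w^{2}\right) + 924\right) = -8 + \left(2 w^{2} + 924\right) = -8 + \left(924 + 2 w^{2}\right) = 916 + 2 w^{2}$)
$R{\left(E \right)} = -23 - \sqrt{3} E^{\frac{3}{2}}$ ($R{\left(E \right)} = - (23 + \sqrt{E + \left(E + E\right)} E) = - (23 + \sqrt{E + 2 E} E) = - (23 + \sqrt{3 E} E) = - (23 + \sqrt{3} \sqrt{E} E) = - (23 + \sqrt{3} E^{\frac{3}{2}}) = -23 - \sqrt{3} E^{\frac{3}{2}}$)
$R{\left(874 \right)} - d{\left(201 \right)} = \left(-23 - \sqrt{3} \cdot 874^{\frac{3}{2}}\right) - \left(916 + 2 \cdot 201^{2}\right) = \left(-23 - \sqrt{3} \cdot 874 \sqrt{874}\right) - \left(916 + 2 \cdot 40401\right) = \left(-23 - 874 \sqrt{2622}\right) - \left(916 + 80802\right) = \left(-23 - 874 \sqrt{2622}\right) - 81718 = -81741 - 874 \sqrt{2622}$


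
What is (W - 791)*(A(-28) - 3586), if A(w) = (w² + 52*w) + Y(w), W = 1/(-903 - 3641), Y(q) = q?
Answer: 7702595615/2272 ≈ 3.3902e+6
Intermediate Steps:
W = -1/4544 (W = 1/(-4544) = -1/4544 ≈ -0.00022007)
A(w) = w² + 53*w (A(w) = (w² + 52*w) + w = w² + 53*w)
(W - 791)*(A(-28) - 3586) = (-1/4544 - 791)*(-28*(53 - 28) - 3586) = -3594305*(-28*25 - 3586)/4544 = -3594305*(-700 - 3586)/4544 = -3594305/4544*(-4286) = 7702595615/2272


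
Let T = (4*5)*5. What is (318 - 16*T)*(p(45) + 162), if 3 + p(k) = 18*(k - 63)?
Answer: 211530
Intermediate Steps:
p(k) = -1137 + 18*k (p(k) = -3 + 18*(k - 63) = -3 + 18*(-63 + k) = -3 + (-1134 + 18*k) = -1137 + 18*k)
T = 100 (T = 20*5 = 100)
(318 - 16*T)*(p(45) + 162) = (318 - 16*100)*((-1137 + 18*45) + 162) = (318 - 1600)*((-1137 + 810) + 162) = -1282*(-327 + 162) = -1282*(-165) = 211530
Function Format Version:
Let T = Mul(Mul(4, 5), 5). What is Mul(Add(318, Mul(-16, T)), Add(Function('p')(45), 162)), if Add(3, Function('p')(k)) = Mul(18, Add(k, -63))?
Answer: 211530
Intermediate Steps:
Function('p')(k) = Add(-1137, Mul(18, k)) (Function('p')(k) = Add(-3, Mul(18, Add(k, -63))) = Add(-3, Mul(18, Add(-63, k))) = Add(-3, Add(-1134, Mul(18, k))) = Add(-1137, Mul(18, k)))
T = 100 (T = Mul(20, 5) = 100)
Mul(Add(318, Mul(-16, T)), Add(Function('p')(45), 162)) = Mul(Add(318, Mul(-16, 100)), Add(Add(-1137, Mul(18, 45)), 162)) = Mul(Add(318, -1600), Add(Add(-1137, 810), 162)) = Mul(-1282, Add(-327, 162)) = Mul(-1282, -165) = 211530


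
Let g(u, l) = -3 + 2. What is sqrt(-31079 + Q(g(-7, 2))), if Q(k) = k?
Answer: 2*I*sqrt(7770) ≈ 176.3*I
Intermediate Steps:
g(u, l) = -1
sqrt(-31079 + Q(g(-7, 2))) = sqrt(-31079 - 1) = sqrt(-31080) = 2*I*sqrt(7770)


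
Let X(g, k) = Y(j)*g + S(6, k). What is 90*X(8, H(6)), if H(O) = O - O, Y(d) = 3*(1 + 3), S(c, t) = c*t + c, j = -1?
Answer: 9180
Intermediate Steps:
S(c, t) = c + c*t
Y(d) = 12 (Y(d) = 3*4 = 12)
H(O) = 0
X(g, k) = 6 + 6*k + 12*g (X(g, k) = 12*g + 6*(1 + k) = 12*g + (6 + 6*k) = 6 + 6*k + 12*g)
90*X(8, H(6)) = 90*(6 + 6*0 + 12*8) = 90*(6 + 0 + 96) = 90*102 = 9180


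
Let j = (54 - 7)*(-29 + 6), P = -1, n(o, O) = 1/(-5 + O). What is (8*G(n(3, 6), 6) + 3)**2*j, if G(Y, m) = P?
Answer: -27025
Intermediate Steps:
G(Y, m) = -1
j = -1081 (j = 47*(-23) = -1081)
(8*G(n(3, 6), 6) + 3)**2*j = (8*(-1) + 3)**2*(-1081) = (-8 + 3)**2*(-1081) = (-5)**2*(-1081) = 25*(-1081) = -27025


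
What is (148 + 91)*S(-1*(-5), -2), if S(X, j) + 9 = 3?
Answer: -1434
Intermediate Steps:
S(X, j) = -6 (S(X, j) = -9 + 3 = -6)
(148 + 91)*S(-1*(-5), -2) = (148 + 91)*(-6) = 239*(-6) = -1434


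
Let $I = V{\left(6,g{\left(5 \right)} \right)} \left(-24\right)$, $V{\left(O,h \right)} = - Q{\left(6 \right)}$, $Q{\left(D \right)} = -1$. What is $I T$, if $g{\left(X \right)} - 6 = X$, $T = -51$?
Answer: $1224$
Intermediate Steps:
$g{\left(X \right)} = 6 + X$
$V{\left(O,h \right)} = 1$ ($V{\left(O,h \right)} = \left(-1\right) \left(-1\right) = 1$)
$I = -24$ ($I = 1 \left(-24\right) = -24$)
$I T = \left(-24\right) \left(-51\right) = 1224$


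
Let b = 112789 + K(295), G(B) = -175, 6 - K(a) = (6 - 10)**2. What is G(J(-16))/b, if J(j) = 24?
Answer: -175/112779 ≈ -0.0015517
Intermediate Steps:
K(a) = -10 (K(a) = 6 - (6 - 10)**2 = 6 - 1*(-4)**2 = 6 - 1*16 = 6 - 16 = -10)
b = 112779 (b = 112789 - 10 = 112779)
G(J(-16))/b = -175/112779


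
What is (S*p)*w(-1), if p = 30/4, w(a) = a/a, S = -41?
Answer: -615/2 ≈ -307.50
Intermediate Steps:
w(a) = 1
p = 15/2 (p = 30*(¼) = 15/2 ≈ 7.5000)
(S*p)*w(-1) = -41*15/2*1 = -615/2*1 = -615/2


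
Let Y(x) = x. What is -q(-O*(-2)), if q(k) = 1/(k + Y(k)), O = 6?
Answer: -1/24 ≈ -0.041667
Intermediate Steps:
q(k) = 1/(2*k) (q(k) = 1/(k + k) = 1/(2*k))
-q(-O*(-2)) = -1/(2*(-1*6*(-2))) = -1/(2*((-6*(-2)))) = -1/(2*12) = -1*1/24 = -1/24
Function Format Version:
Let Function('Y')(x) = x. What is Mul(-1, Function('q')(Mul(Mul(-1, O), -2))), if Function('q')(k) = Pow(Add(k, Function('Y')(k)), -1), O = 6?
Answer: Rational(-1, 24) ≈ -0.041667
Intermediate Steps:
Function('q')(k) = Mul(Rational(1, 2), Pow(k, -1)) (Function('q')(k) = Pow(Add(k, k), -1) = Pow(Mul(2, k), -1) = Mul(Rational(1, 2), Pow(k, -1)))
Mul(-1, Function('q')(Mul(Mul(-1, O), -2))) = Mul(-1, Mul(Rational(1, 2), Pow(Mul(Mul(-1, 6), -2), -1))) = Mul(-1, Mul(Rational(1, 2), Pow(Mul(-6, -2), -1))) = Mul(-1, Mul(Rational(1, 2), Pow(12, -1))) = Mul(-1, Mul(Rational(1, 2), Rational(1, 12))) = Mul(-1, Rational(1, 24)) = Rational(-1, 24)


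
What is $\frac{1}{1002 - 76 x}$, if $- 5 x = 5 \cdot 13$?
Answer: $\frac{1}{1990} \approx 0.00050251$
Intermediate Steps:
$x = -13$ ($x = - \frac{5 \cdot 13}{5} = \left(- \frac{1}{5}\right) 65 = -13$)
$\frac{1}{1002 - 76 x} = \frac{1}{1002 - -988} = \frac{1}{1002 + 988} = \frac{1}{1990}$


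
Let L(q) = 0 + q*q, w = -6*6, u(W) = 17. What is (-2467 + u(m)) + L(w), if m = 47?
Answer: -1154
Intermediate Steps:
w = -36
L(q) = q² (L(q) = 0 + q² = q²)
(-2467 + u(m)) + L(w) = (-2467 + 17) + (-36)² = -2450 + 1296 = -1154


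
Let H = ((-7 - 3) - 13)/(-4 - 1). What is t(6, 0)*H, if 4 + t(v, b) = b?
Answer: -92/5 ≈ -18.400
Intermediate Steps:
t(v, b) = -4 + b
H = 23/5 (H = (-10 - 13)/(-5) = -23*(-⅕) = 23/5 ≈ 4.6000)
t(6, 0)*H = (-4 + 0)*(23/5) = -4*23/5 = -92/5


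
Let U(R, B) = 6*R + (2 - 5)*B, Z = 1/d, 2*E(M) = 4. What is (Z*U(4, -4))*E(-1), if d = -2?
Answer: -36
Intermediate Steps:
E(M) = 2 (E(M) = (½)*4 = 2)
Z = -½ (Z = 1/(-2) = -½ ≈ -0.50000)
U(R, B) = -3*B + 6*R (U(R, B) = 6*R - 3*B = -3*B + 6*R)
(Z*U(4, -4))*E(-1) = -(-3*(-4) + 6*4)/2*2 = -(12 + 24)/2*2 = -½*36*2 = -18*2 = -36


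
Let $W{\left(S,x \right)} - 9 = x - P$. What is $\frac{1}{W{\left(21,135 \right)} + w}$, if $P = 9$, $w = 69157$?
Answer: $\frac{1}{69292} \approx 1.4432 \cdot 10^{-5}$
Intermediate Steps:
$W{\left(S,x \right)} = x$ ($W{\left(S,x \right)} = 9 + \left(x - 9\right) = 9 + \left(-9 + x\right) = x$)
$\frac{1}{W{\left(21,135 \right)} + w} = \frac{1}{135 + 69157} = \frac{1}{69292}$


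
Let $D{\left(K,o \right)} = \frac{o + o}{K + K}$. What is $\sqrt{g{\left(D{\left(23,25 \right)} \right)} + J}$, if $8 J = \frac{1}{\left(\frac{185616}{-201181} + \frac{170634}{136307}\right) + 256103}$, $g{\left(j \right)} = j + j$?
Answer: $\frac{\sqrt{907525031609439185512818737313606698}}{646112545004679956} \approx 1.4744$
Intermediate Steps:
$D{\left(K,o \right)} = \frac{o}{K}$ ($D{\left(K,o \right)} = \frac{2 o}{2 K} = 2 o \frac{1}{2 K} = \frac{o}{K}$)
$g{\left(j \right)} = 2 j$
$J = \frac{27422378567}{56183699565624344}$ ($J = \frac{1}{8 \left(\left(\frac{185616}{-201181} + \frac{170634}{136307}\right) + 256103\right)} = \frac{1}{8 \left(\left(185616 \left(- \frac{1}{201181}\right) + 170634 \cdot \frac{1}{136307}\right) + 256103\right)} = \frac{1}{8 \left(\left(- \frac{185616}{201181} + \frac{170634}{136307}\right) + 256103\right)} = \frac{1}{8 \left(\frac{9027558642}{27422378567} + 256103\right)} = \frac{1}{8 \cdot \frac{7022962445703043}{27422378567}} = \frac{1}{8} \cdot \frac{27422378567}{7022962445703043} = \frac{27422378567}{56183699565624344} \approx 4.8808 \cdot 10^{-7}$)
$\sqrt{g{\left(D{\left(23,25 \right)} \right)} + J} = \sqrt{2 \cdot \frac{25}{23} + \frac{27422378567}{56183699565624344}} = \sqrt{\frac{50}{23} + \frac{27422378567}{56183699565624344}} = \sqrt{\frac{2809185608995924241}{1292225090009359912}} = \frac{\sqrt{907525031609439185512818737313606698}}{646112545004679956}$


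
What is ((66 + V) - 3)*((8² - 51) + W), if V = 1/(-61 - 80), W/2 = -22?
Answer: -275342/141 ≈ -1952.8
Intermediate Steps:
W = -44 (W = 2*(-22) = -44)
V = -1/141 (V = 1/(-141) = -1/141 ≈ -0.0070922)
((66 + V) - 3)*((8² - 51) + W) = ((66 - 1/141) - 3)*((8² - 51) - 44) = (9305/141 - 3)*((64 - 51) - 44) = 8882*(13 - 44)/141 = (8882/141)*(-31) = -275342/141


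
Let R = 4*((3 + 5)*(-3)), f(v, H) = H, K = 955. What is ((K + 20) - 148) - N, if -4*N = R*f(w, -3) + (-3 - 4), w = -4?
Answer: 3589/4 ≈ 897.25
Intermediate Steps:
R = -96 (R = 4*(8*(-3)) = 4*(-24) = -96)
N = -281/4 (N = -(-96*(-3) + (-3 - 4))/4 = -(288 - 7)/4 = -¼*281 = -281/4 ≈ -70.250)
((K + 20) - 148) - N = ((955 + 20) - 148) - 1*(-281/4) = (975 - 148) + 281/4 = 827 + 281/4 = 3589/4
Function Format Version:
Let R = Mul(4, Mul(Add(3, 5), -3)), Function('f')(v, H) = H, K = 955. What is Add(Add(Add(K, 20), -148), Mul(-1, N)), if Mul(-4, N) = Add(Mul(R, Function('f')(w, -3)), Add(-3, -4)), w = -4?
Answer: Rational(3589, 4) ≈ 897.25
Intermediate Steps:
R = -96 (R = Mul(4, Mul(8, -3)) = Mul(4, -24) = -96)
N = Rational(-281, 4) (N = Mul(Rational(-1, 4), Add(Mul(-96, -3), Add(-3, -4))) = Mul(Rational(-1, 4), Add(288, -7)) = Mul(Rational(-1, 4), 281) = Rational(-281, 4) ≈ -70.250)
Add(Add(Add(K, 20), -148), Mul(-1, N)) = Add(Add(Add(955, 20), -148), Mul(-1, Rational(-281, 4))) = Add(Add(975, -148), Rational(281, 4)) = Add(827, Rational(281, 4)) = Rational(3589, 4)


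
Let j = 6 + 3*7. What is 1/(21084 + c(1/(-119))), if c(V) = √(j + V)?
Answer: 627249/13224917113 - √95557/26449834226 ≈ 4.7418e-5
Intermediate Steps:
j = 27 (j = 6 + 21 = 27)
c(V) = √(27 + V)
1/(21084 + c(1/(-119))) = 1/(21084 + √(27 + 1/(-119))) = 1/(21084 + √(27 - 1/119)) = 1/(21084 + √(3212/119)) = 1/(21084 + 2*√95557/119)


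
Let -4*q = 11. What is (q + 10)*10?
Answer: 145/2 ≈ 72.500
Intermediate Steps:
q = -11/4 (q = -1/4*11 = -11/4 ≈ -2.7500)
(q + 10)*10 = (-11/4 + 10)*10 = (29/4)*10 = 145/2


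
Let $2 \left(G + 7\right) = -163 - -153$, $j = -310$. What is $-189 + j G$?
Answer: $3531$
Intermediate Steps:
$G = -12$ ($G = -7 + \frac{-163 - -153}{2} = -7 + \frac{-163 + 153}{2} = -7 + \frac{1}{2} \left(-10\right) = -7 - 5 = -12$)
$-189 + j G = -189 - -3720 = -189 + 3720 = 3531$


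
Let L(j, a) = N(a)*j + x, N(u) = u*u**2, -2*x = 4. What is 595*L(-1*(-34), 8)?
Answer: 10356570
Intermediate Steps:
x = -2 (x = -1/2*4 = -2)
N(u) = u**3
L(j, a) = -2 + j*a**3 (L(j, a) = a**3*j - 2 = j*a**3 - 2 = -2 + j*a**3)
595*L(-1*(-34), 8) = 595*(-2 - 1*(-34)*8**3) = 595*(-2 + 34*512) = 595*(-2 + 17408) = 595*17406 = 10356570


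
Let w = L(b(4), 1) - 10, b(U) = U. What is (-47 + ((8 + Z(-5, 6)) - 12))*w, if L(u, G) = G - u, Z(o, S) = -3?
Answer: 702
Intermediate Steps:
w = -13 (w = (1 - 1*4) - 10 = (1 - 4) - 10 = -3 - 10 = -13)
(-47 + ((8 + Z(-5, 6)) - 12))*w = (-47 + ((8 - 3) - 12))*(-13) = (-47 + (5 - 12))*(-13) = (-47 - 7)*(-13) = -54*(-13) = 702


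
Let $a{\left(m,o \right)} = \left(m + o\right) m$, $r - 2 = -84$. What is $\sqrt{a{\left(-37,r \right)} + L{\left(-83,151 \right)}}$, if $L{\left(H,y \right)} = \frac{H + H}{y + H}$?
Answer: $\frac{\sqrt{5087046}}{34} \approx 66.337$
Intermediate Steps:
$r = -82$ ($r = 2 - 84 = -82$)
$a{\left(m,o \right)} = m \left(m + o\right)$
$L{\left(H,y \right)} = \frac{2 H}{H + y}$
$\sqrt{a{\left(-37,r \right)} + L{\left(-83,151 \right)}} = \sqrt{- 37 \left(-37 - 82\right) + 2 \left(-83\right) \frac{1}{-83 + 151}} = \sqrt{\left(-37\right) \left(-119\right) + 2 \left(-83\right) \frac{1}{68}} = \sqrt{4403 + 2 \left(-83\right) \frac{1}{68}} = \sqrt{4403 - \frac{83}{34}} = \sqrt{\frac{149619}{34}} = \frac{\sqrt{5087046}}{34}$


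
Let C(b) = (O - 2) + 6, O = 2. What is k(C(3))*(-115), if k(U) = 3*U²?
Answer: -12420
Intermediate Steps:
C(b) = 6 (C(b) = (2 - 2) + 6 = 0 + 6 = 6)
k(C(3))*(-115) = (3*6²)*(-115) = (3*36)*(-115) = 108*(-115) = -12420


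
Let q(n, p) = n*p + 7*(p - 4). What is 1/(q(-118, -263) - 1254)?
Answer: 1/27911 ≈ 3.5828e-5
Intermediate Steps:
q(n, p) = -28 + 7*p + n*p (q(n, p) = n*p + 7*(-4 + p) = n*p + (-28 + 7*p) = -28 + 7*p + n*p)
1/(q(-118, -263) - 1254) = 1/((-28 + 7*(-263) - 118*(-263)) - 1254) = 1/((-28 - 1841 + 31034) - 1254) = 1/(29165 - 1254) = 1/27911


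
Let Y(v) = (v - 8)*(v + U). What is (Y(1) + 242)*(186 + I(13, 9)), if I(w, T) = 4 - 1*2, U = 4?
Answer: 38916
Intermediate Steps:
I(w, T) = 2 (I(w, T) = 4 - 2 = 2)
Y(v) = (-8 + v)*(4 + v) (Y(v) = (v - 8)*(v + 4) = (-8 + v)*(4 + v))
(Y(1) + 242)*(186 + I(13, 9)) = ((-32 + 1² - 4*1) + 242)*(186 + 2) = ((-32 + 1 - 4) + 242)*188 = (-35 + 242)*188 = 207*188 = 38916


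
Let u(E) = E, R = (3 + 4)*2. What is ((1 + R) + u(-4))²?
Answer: 121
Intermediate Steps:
R = 14 (R = 7*2 = 14)
((1 + R) + u(-4))² = ((1 + 14) - 4)² = (15 - 4)² = 11² = 121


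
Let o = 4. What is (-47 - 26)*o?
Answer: -292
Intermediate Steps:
(-47 - 26)*o = (-47 - 26)*4 = -73*4 = -292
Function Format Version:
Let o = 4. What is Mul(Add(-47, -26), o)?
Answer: -292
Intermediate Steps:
Mul(Add(-47, -26), o) = Mul(Add(-47, -26), 4) = Mul(-73, 4) = -292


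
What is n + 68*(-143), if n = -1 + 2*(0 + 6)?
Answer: -9713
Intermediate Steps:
n = 11 (n = -1 + 2*6 = -1 + 12 = 11)
n + 68*(-143) = 11 + 68*(-143) = 11 - 9724 = -9713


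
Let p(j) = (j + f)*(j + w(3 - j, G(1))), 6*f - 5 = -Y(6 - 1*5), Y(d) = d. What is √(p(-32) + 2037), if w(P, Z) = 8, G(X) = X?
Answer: √2789 ≈ 52.811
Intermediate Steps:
f = ⅔ (f = ⅚ + (-(6 - 1*5))/6 = ⅚ + (-(6 - 5))/6 = ⅚ + (-1*1)/6 = ⅚ + (⅙)*(-1) = ⅚ - ⅙ = ⅔ ≈ 0.66667)
p(j) = (8 + j)*(⅔ + j) (p(j) = (j + ⅔)*(j + 8) = (⅔ + j)*(8 + j) = (8 + j)*(⅔ + j))
√(p(-32) + 2037) = √((16/3 + (-32)² + (26/3)*(-32)) + 2037) = √((16/3 + 1024 - 832/3) + 2037) = √(752 + 2037) = √2789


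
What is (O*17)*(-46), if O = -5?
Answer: 3910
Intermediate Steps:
(O*17)*(-46) = -5*17*(-46) = -85*(-46) = 3910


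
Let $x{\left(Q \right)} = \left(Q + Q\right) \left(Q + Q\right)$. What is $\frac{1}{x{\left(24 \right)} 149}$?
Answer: $\frac{1}{343296} \approx 2.9129 \cdot 10^{-6}$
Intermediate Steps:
$x{\left(Q \right)} = 4 Q^{2}$ ($x{\left(Q \right)} = 2 Q 2 Q = 4 Q^{2}$)
$\frac{1}{x{\left(24 \right)} 149} = \frac{1}{4 \cdot 24^{2} \cdot 149} = \frac{1}{4 \cdot 576 \cdot 149} = \frac{1}{2304 \cdot 149} = \frac{1}{343296}$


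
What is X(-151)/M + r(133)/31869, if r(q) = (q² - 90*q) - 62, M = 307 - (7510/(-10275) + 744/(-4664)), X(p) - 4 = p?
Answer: -3525913554743/11755605223584 ≈ -0.29993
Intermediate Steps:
X(p) = 4 + p
M = 368872736/1198065 (M = 307 - (7510*(-1/10275) + 744*(-1/4664)) = 307 - (-1502/2055 - 93/583) = 307 - 1*(-1066781/1198065) = 307 + 1066781/1198065 = 368872736/1198065 ≈ 307.89)
r(q) = -62 + q² - 90*q
X(-151)/M + r(133)/31869 = (4 - 151)/(368872736/1198065) + (-62 + 133² - 90*133)/31869 = -147*1198065/368872736 + (-62 + 17689 - 11970)*(1/31869) = -176115555/368872736 + 5657*(1/31869) = -176115555/368872736 + 5657/31869 = -3525913554743/11755605223584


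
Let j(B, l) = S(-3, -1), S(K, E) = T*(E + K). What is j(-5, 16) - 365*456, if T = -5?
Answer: -166420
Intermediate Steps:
S(K, E) = -5*E - 5*K (S(K, E) = -5*(E + K) = -5*E - 5*K)
j(B, l) = 20 (j(B, l) = -5*(-1) - 5*(-3) = 5 + 15 = 20)
j(-5, 16) - 365*456 = 20 - 365*456 = 20 - 166440 = -166420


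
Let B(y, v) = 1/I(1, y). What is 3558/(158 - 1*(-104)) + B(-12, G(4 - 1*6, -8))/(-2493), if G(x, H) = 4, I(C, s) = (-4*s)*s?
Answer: 2554587203/188111808 ≈ 13.580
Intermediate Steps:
I(C, s) = -4*s**2
B(y, v) = -1/(4*y**2) (B(y, v) = 1/(-4*y**2) = -1/(4*y**2))
3558/(158 - 1*(-104)) + B(-12, G(4 - 1*6, -8))/(-2493) = 3558/(158 - 1*(-104)) - 1/4/(-12)**2/(-2493) = 3558/(158 + 104) - 1/4*1/144*(-1/2493) = 3558/262 - 1/576*(-1/2493) = 3558*(1/262) + 1/1435968 = 1779/131 + 1/1435968 = 2554587203/188111808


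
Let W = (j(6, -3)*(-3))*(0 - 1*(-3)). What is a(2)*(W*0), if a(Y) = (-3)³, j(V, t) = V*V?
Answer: 0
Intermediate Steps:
j(V, t) = V²
a(Y) = -27
W = -324 (W = (6²*(-3))*(0 - 1*(-3)) = (36*(-3))*(0 + 3) = -108*3 = -324)
a(2)*(W*0) = -(-8748)*0 = -27*0 = 0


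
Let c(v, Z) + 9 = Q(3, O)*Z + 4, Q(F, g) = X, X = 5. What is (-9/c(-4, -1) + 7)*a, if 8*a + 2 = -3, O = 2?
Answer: -79/16 ≈ -4.9375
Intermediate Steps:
Q(F, g) = 5
a = -5/8 (a = -¼ + (⅛)*(-3) = -¼ - 3/8 = -5/8 ≈ -0.62500)
c(v, Z) = -5 + 5*Z (c(v, Z) = -9 + (5*Z + 4) = -9 + (4 + 5*Z) = -5 + 5*Z)
(-9/c(-4, -1) + 7)*a = (-9/(-5 + 5*(-1)) + 7)*(-5/8) = (-9/(-5 - 5) + 7)*(-5/8) = (-9/(-10) + 7)*(-5/8) = (-9*(-⅒) + 7)*(-5/8) = (9/10 + 7)*(-5/8) = (79/10)*(-5/8) = -79/16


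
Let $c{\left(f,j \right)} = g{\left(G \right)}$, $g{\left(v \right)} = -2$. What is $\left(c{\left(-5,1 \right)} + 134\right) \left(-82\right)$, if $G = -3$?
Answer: $-10824$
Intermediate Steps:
$c{\left(f,j \right)} = -2$
$\left(c{\left(-5,1 \right)} + 134\right) \left(-82\right) = \left(-2 + 134\right) \left(-82\right) = 132 \left(-82\right) = -10824$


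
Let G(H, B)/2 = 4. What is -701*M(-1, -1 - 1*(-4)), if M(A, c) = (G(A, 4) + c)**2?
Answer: -84821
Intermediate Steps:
G(H, B) = 8 (G(H, B) = 2*4 = 8)
M(A, c) = (8 + c)**2
-701*M(-1, -1 - 1*(-4)) = -701*(8 + (-1 - 1*(-4)))**2 = -701*(8 + (-1 + 4))**2 = -701*(8 + 3)**2 = -701*11**2 = -701*121 = -84821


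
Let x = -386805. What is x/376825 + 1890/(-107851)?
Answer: -8485901061/8128190615 ≈ -1.0440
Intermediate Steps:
x/376825 + 1890/(-107851) = -386805/376825 + 1890/(-107851) = -386805*1/376825 + 1890*(-1/107851) = -77361/75365 - 1890/107851 = -8485901061/8128190615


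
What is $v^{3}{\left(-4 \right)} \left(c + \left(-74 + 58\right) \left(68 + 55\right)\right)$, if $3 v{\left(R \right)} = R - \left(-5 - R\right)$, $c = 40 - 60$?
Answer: $1988$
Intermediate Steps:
$c = -20$ ($c = 40 - 60 = -20$)
$v{\left(R \right)} = \frac{5}{3} + \frac{2 R}{3}$ ($v{\left(R \right)} = \frac{R - \left(-5 - R\right)}{3} = \frac{R + \left(5 + R\right)}{3} = \frac{5 + 2 R}{3} = \frac{5}{3} + \frac{2 R}{3}$)
$v^{3}{\left(-4 \right)} \left(c + \left(-74 + 58\right) \left(68 + 55\right)\right) = \left(\frac{5}{3} + \frac{2}{3} \left(-4\right)\right)^{3} \left(-20 + \left(-74 + 58\right) \left(68 + 55\right)\right) = \left(\frac{5}{3} - \frac{8}{3}\right)^{3} \left(-20 - 1968\right) = \left(-1\right)^{3} \left(-20 - 1968\right) = \left(-1\right) \left(-1988\right) = 1988$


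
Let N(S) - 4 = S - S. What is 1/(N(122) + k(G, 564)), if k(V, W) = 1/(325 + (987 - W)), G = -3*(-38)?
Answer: 748/2993 ≈ 0.24992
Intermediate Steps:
N(S) = 4 (N(S) = 4 + (S - S) = 4 + 0 = 4)
G = 114
k(V, W) = 1/(1312 - W)
1/(N(122) + k(G, 564)) = 1/(4 - 1/(-1312 + 564)) = 1/(4 - 1/(-748)) = 1/(4 - 1*(-1/748)) = 1/(4 + 1/748) = 1/(2993/748) = 748/2993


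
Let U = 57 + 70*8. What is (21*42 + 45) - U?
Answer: 310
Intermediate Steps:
U = 617 (U = 57 + 560 = 617)
(21*42 + 45) - U = (21*42 + 45) - 1*617 = (882 + 45) - 617 = 927 - 617 = 310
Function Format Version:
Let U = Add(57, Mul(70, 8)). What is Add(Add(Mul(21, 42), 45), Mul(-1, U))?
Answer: 310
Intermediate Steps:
U = 617 (U = Add(57, 560) = 617)
Add(Add(Mul(21, 42), 45), Mul(-1, U)) = Add(Add(Mul(21, 42), 45), Mul(-1, 617)) = Add(Add(882, 45), -617) = Add(927, -617) = 310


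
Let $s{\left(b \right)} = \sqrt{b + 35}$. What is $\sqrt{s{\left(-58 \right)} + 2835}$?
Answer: $\sqrt{2835 + i \sqrt{23}} \approx 53.245 + 0.045 i$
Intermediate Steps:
$s{\left(b \right)} = \sqrt{35 + b}$
$\sqrt{s{\left(-58 \right)} + 2835} = \sqrt{\sqrt{35 - 58} + 2835} = \sqrt{\sqrt{-23} + 2835} = \sqrt{i \sqrt{23} + 2835} = \sqrt{2835 + i \sqrt{23}}$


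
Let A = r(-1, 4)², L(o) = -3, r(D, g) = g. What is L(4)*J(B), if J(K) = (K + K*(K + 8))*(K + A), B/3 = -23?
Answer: 658260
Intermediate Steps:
B = -69 (B = 3*(-23) = -69)
A = 16 (A = 4² = 16)
J(K) = (16 + K)*(K + K*(8 + K)) (J(K) = (K + K*(K + 8))*(K + 16) = (K + K*(8 + K))*(16 + K) = (16 + K)*(K + K*(8 + K)))
L(4)*J(B) = -(-207)*(144 + (-69)² + 25*(-69)) = -(-207)*(144 + 4761 - 1725) = -(-207)*3180 = -3*(-219420) = 658260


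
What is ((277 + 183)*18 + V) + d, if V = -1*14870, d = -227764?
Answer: -234354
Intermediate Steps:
V = -14870
((277 + 183)*18 + V) + d = ((277 + 183)*18 - 14870) - 227764 = (460*18 - 14870) - 227764 = (8280 - 14870) - 227764 = -6590 - 227764 = -234354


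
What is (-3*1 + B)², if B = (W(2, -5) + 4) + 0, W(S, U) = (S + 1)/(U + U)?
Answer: 49/100 ≈ 0.49000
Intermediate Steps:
W(S, U) = (1 + S)/(2*U) (W(S, U) = (1 + S)/((2*U)) = (1 + S)*(1/(2*U)) = (1 + S)/(2*U))
B = 37/10 (B = ((½)*(1 + 2)/(-5) + 4) + 0 = ((½)*(-⅕)*3 + 4) + 0 = (-3/10 + 4) + 0 = 37/10 + 0 = 37/10 ≈ 3.7000)
(-3*1 + B)² = (-3*1 + 37/10)² = (-3 + 37/10)² = (7/10)² = 49/100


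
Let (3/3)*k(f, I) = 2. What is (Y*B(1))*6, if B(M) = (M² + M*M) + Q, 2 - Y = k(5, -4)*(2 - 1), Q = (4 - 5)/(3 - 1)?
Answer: 0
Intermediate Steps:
k(f, I) = 2
Q = -½ (Q = -1/2 = -1*½ = -½ ≈ -0.50000)
Y = 0 (Y = 2 - 2*(2 - 1) = 2 - 2 = 0)
B(M) = -½ + 2*M² (B(M) = (M² + M*M) - ½ = (M² + M²) - ½ = 2*M² - ½ = -½ + 2*M²)
(Y*B(1))*6 = (0*(-½ + 2*1²))*6 = (0*(-½ + 2*1))*6 = (0*(-½ + 2))*6 = (0*(3/2))*6 = 0*6 = 0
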